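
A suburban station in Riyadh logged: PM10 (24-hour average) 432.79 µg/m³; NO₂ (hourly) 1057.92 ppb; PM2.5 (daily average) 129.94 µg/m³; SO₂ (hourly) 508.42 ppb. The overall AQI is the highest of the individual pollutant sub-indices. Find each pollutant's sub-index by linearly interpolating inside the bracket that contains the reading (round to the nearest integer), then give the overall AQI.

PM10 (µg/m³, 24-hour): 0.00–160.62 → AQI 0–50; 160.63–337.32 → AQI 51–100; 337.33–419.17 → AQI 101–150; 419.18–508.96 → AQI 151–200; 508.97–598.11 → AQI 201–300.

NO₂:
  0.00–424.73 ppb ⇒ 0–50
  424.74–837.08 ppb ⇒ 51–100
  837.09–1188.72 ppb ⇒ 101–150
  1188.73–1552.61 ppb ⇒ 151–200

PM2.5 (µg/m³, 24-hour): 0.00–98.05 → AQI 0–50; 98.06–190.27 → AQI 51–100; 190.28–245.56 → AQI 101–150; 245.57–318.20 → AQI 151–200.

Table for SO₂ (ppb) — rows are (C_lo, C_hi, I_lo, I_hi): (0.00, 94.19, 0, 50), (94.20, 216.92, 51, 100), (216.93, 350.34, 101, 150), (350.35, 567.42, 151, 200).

187

PM10: 432.79 lies in 419.18–508.96, so I_lo=151, I_hi=200, C_lo=419.18, C_hi=508.96.
(200−151)/(508.96−419.18) × (432.79−419.18) + 151 = 49/89.78 × 13.61 + 151 ≈ 158.43 → 158.
NO₂ 1057.92: bracket 837.09–1188.72 → index 101–150; slope 49/351.63, offset 220.83.
AQI = 101 + 49/351.63·220.83 ≈ 131.77 ⇒ 132.
PM2.5: 129.94 lies in 98.06–190.27, so I_lo=51, I_hi=100, C_lo=98.06, C_hi=190.27.
(100−51)/(190.27−98.06) × (129.94−98.06) + 51 = 49/92.21 × 31.88 + 51 ≈ 67.94 → 68.
SO₂ 508.42: bracket 350.35–567.42 → index 151–200; slope 49/217.07, offset 158.07.
AQI = 151 + 49/217.07·158.07 ≈ 186.68 ⇒ 187.
Sub-indices: PM10→158, NO₂→132, PM2.5→68, SO₂→187. Overall AQI = max = 187; dominant pollutant is SO₂.
AQI 187: Unhealthy.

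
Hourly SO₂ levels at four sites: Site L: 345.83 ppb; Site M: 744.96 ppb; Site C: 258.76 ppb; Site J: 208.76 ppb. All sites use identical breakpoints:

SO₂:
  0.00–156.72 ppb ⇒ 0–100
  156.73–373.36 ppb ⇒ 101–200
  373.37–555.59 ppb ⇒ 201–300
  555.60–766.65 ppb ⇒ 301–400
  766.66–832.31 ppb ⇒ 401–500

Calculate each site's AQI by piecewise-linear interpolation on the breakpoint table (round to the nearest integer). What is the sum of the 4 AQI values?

Site L: 345.83 lies in 156.73–373.36, so I_lo=101, I_hi=200, C_lo=156.73, C_hi=373.36.
(200−101)/(373.36−156.73) × (345.83−156.73) + 101 = 99/216.63 × 189.10 + 101 ≈ 187.42 → 187.
Site M: row 555.60–766.65 (AQI 301–400). (400−301)·(744.96−555.60)/(766.65−555.60) + 301 = 99·189.36/211.05 + 301 ≈ 389.83 → 390.
Site C: 258.76 lies in 156.73–373.36, so I_lo=101, I_hi=200, C_lo=156.73, C_hi=373.36.
(200−101)/(373.36−156.73) × (258.76−156.73) + 101 = 99/216.63 × 102.03 + 101 ≈ 147.63 → 148.
Site J: 208.76 ∈ [156.73, 373.36] ↔ index [101, 200].
101 + (208.76−156.73)·(200−101)/(373.36−156.73) = 101 + 52.03·99/216.63 ≈ 124.78, so AQI = 125.
AQIs: Site L=187, Site M=390, Site C=148, Site J=125. Sum = 187 + 390 + 148 + 125 = 850.

850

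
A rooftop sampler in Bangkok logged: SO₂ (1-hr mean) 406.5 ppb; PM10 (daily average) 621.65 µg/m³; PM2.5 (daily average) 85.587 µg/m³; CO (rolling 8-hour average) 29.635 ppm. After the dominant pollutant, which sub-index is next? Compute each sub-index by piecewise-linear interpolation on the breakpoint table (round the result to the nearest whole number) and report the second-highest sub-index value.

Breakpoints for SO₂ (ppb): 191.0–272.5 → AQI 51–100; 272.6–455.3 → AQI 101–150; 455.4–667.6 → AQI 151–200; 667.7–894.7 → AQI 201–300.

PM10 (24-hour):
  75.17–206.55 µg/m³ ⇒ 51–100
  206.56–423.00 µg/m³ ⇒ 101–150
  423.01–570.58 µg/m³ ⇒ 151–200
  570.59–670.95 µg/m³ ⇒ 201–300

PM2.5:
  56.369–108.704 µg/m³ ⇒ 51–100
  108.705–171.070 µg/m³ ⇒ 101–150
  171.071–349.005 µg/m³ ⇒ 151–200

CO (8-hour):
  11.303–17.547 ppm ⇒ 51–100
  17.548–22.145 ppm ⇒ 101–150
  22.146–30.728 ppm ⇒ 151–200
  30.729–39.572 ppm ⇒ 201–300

SO₂ 406.5: bracket 272.6–455.3 → index 101–150; slope 49/182.7, offset 133.9.
AQI = 101 + 49/182.7·133.9 ≈ 136.91 ⇒ 137.
PM10 621.65: bracket 570.59–670.95 → index 201–300; slope 99/100.36, offset 51.06.
AQI = 201 + 99/100.36·51.06 ≈ 251.37 ⇒ 251.
PM2.5 85.587: bracket 56.369–108.704 → index 51–100; slope 49/52.335, offset 29.218.
AQI = 51 + 49/52.335·29.218 ≈ 78.36 ⇒ 78.
CO 29.635: bracket 22.146–30.728 → index 151–200; slope 49/8.582, offset 7.489.
AQI = 151 + 49/8.582·7.489 ≈ 193.76 ⇒ 194.
Sub-indices: SO₂→137, PM10→251, PM2.5→78, CO→194. Ranked high→low: 251, 194, 137, 78. Second-highest sub-index = 194.

194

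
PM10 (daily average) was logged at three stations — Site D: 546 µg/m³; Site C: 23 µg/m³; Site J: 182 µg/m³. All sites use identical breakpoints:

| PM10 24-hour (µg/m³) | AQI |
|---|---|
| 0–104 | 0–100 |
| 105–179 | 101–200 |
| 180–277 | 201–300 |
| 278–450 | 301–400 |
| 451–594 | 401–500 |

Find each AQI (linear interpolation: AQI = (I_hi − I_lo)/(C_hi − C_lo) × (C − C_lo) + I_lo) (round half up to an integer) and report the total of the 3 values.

692

Site D: row 451–594 (AQI 401–500). (500−401)·(546−451)/(594−451) + 401 = 99·95/143 + 401 ≈ 466.77 → 467.
Site C 23: bracket 0–104 → index 0–100; slope 100/104, offset 23.
AQI = 0 + 100/104·23 ≈ 22.12 ⇒ 22.
Site J: 182 lies in 180–277, so I_lo=201, I_hi=300, C_lo=180, C_hi=277.
(300−201)/(277−180) × (182−180) + 201 = 99/97 × 2 + 201 ≈ 203.04 → 203.
AQIs: Site D=467, Site C=22, Site J=203. Sum = 467 + 22 + 203 = 692.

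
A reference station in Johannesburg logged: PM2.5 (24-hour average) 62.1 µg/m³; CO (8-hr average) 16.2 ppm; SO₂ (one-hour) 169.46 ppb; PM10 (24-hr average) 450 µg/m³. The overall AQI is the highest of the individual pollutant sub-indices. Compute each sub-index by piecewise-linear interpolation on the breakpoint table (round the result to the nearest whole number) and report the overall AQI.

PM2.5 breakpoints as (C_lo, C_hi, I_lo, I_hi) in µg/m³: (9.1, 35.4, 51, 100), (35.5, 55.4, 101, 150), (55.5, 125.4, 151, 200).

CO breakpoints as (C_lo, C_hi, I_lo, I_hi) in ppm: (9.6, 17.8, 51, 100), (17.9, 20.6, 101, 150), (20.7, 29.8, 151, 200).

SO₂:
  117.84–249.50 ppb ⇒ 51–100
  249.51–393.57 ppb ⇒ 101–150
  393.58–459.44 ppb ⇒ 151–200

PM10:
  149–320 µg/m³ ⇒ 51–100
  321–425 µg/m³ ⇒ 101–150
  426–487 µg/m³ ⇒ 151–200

170

PM2.5: row 55.5–125.4 (AQI 151–200). (200−151)·(62.1−55.5)/(125.4−55.5) + 151 = 49·6.6/69.9 + 151 ≈ 155.63 → 156.
CO: row 9.6–17.8 (AQI 51–100). (100−51)·(16.2−9.6)/(17.8−9.6) + 51 = 49·6.6/8.2 + 51 ≈ 90.44 → 90.
SO₂ 169.46: bracket 117.84–249.50 → index 51–100; slope 49/131.66, offset 51.62.
AQI = 51 + 49/131.66·51.62 ≈ 70.21 ⇒ 70.
PM10: row 426–487 (AQI 151–200). (200−151)·(450−426)/(487−426) + 151 = 49·24/61 + 151 ≈ 170.28 → 170.
Sub-indices: PM2.5→156, CO→90, SO₂→70, PM10→170. Overall AQI = max = 170; dominant pollutant is PM10.
AQI 170: Unhealthy.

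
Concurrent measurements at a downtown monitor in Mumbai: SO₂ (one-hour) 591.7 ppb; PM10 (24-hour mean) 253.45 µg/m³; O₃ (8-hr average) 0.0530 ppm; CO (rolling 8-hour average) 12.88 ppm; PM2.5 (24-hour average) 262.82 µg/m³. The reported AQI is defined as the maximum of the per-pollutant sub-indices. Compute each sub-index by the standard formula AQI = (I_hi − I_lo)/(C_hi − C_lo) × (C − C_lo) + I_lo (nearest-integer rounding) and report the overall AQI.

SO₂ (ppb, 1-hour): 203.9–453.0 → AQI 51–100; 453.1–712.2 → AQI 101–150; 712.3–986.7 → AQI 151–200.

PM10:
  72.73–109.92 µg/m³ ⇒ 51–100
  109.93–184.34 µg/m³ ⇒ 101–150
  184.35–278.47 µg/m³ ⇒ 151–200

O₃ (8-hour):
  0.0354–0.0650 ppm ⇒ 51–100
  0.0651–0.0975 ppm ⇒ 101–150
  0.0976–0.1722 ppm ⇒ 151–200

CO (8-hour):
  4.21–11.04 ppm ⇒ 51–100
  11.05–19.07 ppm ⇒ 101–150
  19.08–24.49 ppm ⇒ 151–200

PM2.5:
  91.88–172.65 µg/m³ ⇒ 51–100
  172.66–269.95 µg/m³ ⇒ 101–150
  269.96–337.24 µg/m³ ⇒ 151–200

SO₂ 591.7: bracket 453.1–712.2 → index 101–150; slope 49/259.1, offset 138.6.
AQI = 101 + 49/259.1·138.6 ≈ 127.21 ⇒ 127.
PM10 253.45: bracket 184.35–278.47 → index 151–200; slope 49/94.12, offset 69.10.
AQI = 151 + 49/94.12·69.10 ≈ 186.97 ⇒ 187.
O₃: 0.0530 lies in 0.0354–0.0650, so I_lo=51, I_hi=100, C_lo=0.0354, C_hi=0.0650.
(100−51)/(0.0650−0.0354) × (0.0530−0.0354) + 51 = 49/0.0296 × 0.0176 + 51 ≈ 80.14 → 80.
CO: row 11.05–19.07 (AQI 101–150). (150−101)·(12.88−11.05)/(19.07−11.05) + 101 = 49·1.83/8.02 + 101 ≈ 112.18 → 112.
PM2.5 262.82: bracket 172.66–269.95 → index 101–150; slope 49/97.29, offset 90.16.
AQI = 101 + 49/97.29·90.16 ≈ 146.41 ⇒ 146.
Sub-indices: SO₂→127, PM10→187, O₃→80, CO→112, PM2.5→146. Overall AQI = max = 187; dominant pollutant is PM10.

187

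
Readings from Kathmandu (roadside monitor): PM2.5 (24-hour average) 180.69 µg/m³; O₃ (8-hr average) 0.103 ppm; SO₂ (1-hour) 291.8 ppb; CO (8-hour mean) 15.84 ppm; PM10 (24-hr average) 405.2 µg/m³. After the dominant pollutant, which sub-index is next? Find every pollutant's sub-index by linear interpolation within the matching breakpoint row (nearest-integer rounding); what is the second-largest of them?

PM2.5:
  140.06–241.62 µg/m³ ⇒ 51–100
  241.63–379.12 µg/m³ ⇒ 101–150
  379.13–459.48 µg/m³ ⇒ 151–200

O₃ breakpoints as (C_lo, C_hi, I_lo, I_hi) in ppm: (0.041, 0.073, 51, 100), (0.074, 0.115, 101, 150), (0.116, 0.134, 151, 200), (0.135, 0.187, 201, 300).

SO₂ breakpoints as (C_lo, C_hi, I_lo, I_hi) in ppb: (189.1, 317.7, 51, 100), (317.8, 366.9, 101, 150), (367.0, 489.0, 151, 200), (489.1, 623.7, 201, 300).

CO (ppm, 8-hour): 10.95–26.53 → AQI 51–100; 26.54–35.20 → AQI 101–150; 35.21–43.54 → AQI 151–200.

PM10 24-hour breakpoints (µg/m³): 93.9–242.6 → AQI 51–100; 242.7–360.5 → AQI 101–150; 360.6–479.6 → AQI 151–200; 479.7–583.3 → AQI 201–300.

136

PM2.5: row 140.06–241.62 (AQI 51–100). (100−51)·(180.69−140.06)/(241.62−140.06) + 51 = 49·40.63/101.56 + 51 ≈ 70.60 → 71.
O₃: 0.103 lies in 0.074–0.115, so I_lo=101, I_hi=150, C_lo=0.074, C_hi=0.115.
(150−101)/(0.115−0.074) × (0.103−0.074) + 101 = 49/0.041 × 0.029 + 101 ≈ 135.66 → 136.
SO₂ 291.8: bracket 189.1–317.7 → index 51–100; slope 49/128.6, offset 102.7.
AQI = 51 + 49/128.6·102.7 ≈ 90.13 ⇒ 90.
CO: 15.84 ∈ [10.95, 26.53] ↔ index [51, 100].
51 + (15.84−10.95)·(100−51)/(26.53−10.95) = 51 + 4.89·49/15.58 ≈ 66.38, so AQI = 66.
PM10: row 360.6–479.6 (AQI 151–200). (200−151)·(405.2−360.6)/(479.6−360.6) + 151 = 49·44.6/119.0 + 151 ≈ 169.36 → 169.
Sub-indices: PM2.5→71, O₃→136, SO₂→90, CO→66, PM10→169. Ranked high→low: 169, 136, 90, 71, 66. Second-highest sub-index = 136.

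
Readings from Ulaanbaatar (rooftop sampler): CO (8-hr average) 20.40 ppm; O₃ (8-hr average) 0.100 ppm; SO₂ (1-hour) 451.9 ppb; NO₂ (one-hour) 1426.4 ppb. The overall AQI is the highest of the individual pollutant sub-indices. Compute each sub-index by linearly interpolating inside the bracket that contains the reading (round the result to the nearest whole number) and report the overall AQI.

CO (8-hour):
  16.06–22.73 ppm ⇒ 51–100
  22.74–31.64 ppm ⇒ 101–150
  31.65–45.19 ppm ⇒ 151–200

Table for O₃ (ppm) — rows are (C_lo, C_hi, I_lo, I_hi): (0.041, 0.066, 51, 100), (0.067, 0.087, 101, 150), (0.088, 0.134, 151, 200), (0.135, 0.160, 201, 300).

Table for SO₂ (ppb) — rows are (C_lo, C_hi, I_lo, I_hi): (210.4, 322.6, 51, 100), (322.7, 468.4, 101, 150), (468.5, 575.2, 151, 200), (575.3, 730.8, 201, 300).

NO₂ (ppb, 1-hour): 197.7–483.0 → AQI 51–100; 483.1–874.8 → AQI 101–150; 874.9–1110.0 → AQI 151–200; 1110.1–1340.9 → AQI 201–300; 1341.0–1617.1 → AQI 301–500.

363

CO 20.40: bracket 16.06–22.73 → index 51–100; slope 49/6.67, offset 4.34.
AQI = 51 + 49/6.67·4.34 ≈ 82.88 ⇒ 83.
O₃: 0.100 lies in 0.088–0.134, so I_lo=151, I_hi=200, C_lo=0.088, C_hi=0.134.
(200−151)/(0.134−0.088) × (0.100−0.088) + 151 = 49/0.046 × 0.012 + 151 ≈ 163.78 → 164.
SO₂: row 322.7–468.4 (AQI 101–150). (150−101)·(451.9−322.7)/(468.4−322.7) + 101 = 49·129.2/145.7 + 101 ≈ 144.45 → 144.
NO₂: 1426.4 lies in 1341.0–1617.1, so I_lo=301, I_hi=500, C_lo=1341.0, C_hi=1617.1.
(500−301)/(1617.1−1341.0) × (1426.4−1341.0) + 301 = 199/276.1 × 85.4 + 301 ≈ 362.55 → 363.
Sub-indices: CO→83, O₃→164, SO₂→144, NO₂→363. Overall AQI = max = 363; dominant pollutant is NO₂.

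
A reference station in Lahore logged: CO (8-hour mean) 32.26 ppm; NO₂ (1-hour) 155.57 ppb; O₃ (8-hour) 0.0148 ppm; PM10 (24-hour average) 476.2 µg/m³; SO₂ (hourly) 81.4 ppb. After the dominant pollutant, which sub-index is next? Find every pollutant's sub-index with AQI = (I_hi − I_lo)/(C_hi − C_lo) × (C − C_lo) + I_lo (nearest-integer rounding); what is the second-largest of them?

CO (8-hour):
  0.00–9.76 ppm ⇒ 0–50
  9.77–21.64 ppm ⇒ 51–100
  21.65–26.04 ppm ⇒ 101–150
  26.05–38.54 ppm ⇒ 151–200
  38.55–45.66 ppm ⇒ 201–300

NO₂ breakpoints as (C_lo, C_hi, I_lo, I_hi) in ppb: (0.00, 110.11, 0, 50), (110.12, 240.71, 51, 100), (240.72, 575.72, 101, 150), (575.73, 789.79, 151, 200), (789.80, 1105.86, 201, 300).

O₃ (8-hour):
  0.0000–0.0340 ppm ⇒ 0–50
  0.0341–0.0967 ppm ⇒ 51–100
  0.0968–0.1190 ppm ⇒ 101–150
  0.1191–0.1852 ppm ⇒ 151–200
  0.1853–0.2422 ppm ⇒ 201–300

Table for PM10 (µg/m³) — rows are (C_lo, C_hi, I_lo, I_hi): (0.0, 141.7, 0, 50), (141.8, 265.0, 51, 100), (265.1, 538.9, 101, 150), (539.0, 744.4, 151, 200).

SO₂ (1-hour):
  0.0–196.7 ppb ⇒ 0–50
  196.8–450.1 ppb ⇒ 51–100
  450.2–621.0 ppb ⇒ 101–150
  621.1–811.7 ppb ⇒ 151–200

139

CO: 32.26 lies in 26.05–38.54, so I_lo=151, I_hi=200, C_lo=26.05, C_hi=38.54.
(200−151)/(38.54−26.05) × (32.26−26.05) + 151 = 49/12.49 × 6.21 + 151 ≈ 175.36 → 175.
NO₂: 155.57 lies in 110.12–240.71, so I_lo=51, I_hi=100, C_lo=110.12, C_hi=240.71.
(100−51)/(240.71−110.12) × (155.57−110.12) + 51 = 49/130.59 × 45.45 + 51 ≈ 68.05 → 68.
O₃: row 0.0000–0.0340 (AQI 0–50). (50−0)·(0.0148−0.0000)/(0.0340−0.0000) + 0 = 50·0.0148/0.0340 + 0 ≈ 21.76 → 22.
PM10: 476.2 lies in 265.1–538.9, so I_lo=101, I_hi=150, C_lo=265.1, C_hi=538.9.
(150−101)/(538.9−265.1) × (476.2−265.1) + 101 = 49/273.8 × 211.1 + 101 ≈ 138.78 → 139.
SO₂: 81.4 lies in 0.0–196.7, so I_lo=0, I_hi=50, C_lo=0.0, C_hi=196.7.
(50−0)/(196.7−0.0) × (81.4−0.0) + 0 = 50/196.7 × 81.4 + 0 ≈ 20.69 → 21.
Sub-indices: CO→175, NO₂→68, O₃→22, PM10→139, SO₂→21. Ranked high→low: 175, 139, 68, 22, 21. Second-highest sub-index = 139.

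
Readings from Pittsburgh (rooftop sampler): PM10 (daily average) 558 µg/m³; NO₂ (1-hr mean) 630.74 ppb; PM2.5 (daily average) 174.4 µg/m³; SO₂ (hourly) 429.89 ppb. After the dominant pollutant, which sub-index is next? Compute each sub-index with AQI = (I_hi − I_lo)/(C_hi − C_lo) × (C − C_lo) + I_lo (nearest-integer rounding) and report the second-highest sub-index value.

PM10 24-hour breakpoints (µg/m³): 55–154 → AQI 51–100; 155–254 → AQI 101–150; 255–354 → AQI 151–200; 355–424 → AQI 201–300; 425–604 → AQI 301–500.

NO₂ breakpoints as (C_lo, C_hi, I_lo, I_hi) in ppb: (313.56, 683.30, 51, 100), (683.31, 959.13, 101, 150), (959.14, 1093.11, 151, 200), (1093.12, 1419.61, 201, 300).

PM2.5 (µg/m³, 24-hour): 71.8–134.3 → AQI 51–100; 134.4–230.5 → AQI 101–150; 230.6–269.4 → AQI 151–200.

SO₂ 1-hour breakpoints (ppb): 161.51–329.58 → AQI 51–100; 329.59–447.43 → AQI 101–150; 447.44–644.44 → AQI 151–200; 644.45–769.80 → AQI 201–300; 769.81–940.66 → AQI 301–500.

143

PM10: 558 lies in 425–604, so I_lo=301, I_hi=500, C_lo=425, C_hi=604.
(500−301)/(604−425) × (558−425) + 301 = 199/179 × 133 + 301 ≈ 448.86 → 449.
NO₂: 630.74 ∈ [313.56, 683.30] ↔ index [51, 100].
51 + (630.74−313.56)·(100−51)/(683.30−313.56) = 51 + 317.18·49/369.74 ≈ 93.03, so AQI = 93.
PM2.5 174.4: bracket 134.4–230.5 → index 101–150; slope 49/96.1, offset 40.0.
AQI = 101 + 49/96.1·40.0 ≈ 121.40 ⇒ 121.
SO₂ 429.89: bracket 329.59–447.43 → index 101–150; slope 49/117.84, offset 100.30.
AQI = 101 + 49/117.84·100.30 ≈ 142.71 ⇒ 143.
Sub-indices: PM10→449, NO₂→93, PM2.5→121, SO₂→143. Ranked high→low: 449, 143, 121, 93. Second-highest sub-index = 143.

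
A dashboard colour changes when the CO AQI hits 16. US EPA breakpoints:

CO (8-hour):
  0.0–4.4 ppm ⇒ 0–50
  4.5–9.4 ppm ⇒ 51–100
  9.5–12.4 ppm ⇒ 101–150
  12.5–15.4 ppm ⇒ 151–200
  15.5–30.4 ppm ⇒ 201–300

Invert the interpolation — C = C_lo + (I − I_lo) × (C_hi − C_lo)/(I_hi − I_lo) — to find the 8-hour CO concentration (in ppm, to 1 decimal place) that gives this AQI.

AQI 16 lies in the 0–50 band, which corresponds to 0.0–4.4 ppm.
C = 0.0 + (16−0)×(4.4−0.0)/(50−0) = 0.0 + 16×4.4/50 ≈ 1.408 ppm → 1.4 ppm to 1 dp.

1.4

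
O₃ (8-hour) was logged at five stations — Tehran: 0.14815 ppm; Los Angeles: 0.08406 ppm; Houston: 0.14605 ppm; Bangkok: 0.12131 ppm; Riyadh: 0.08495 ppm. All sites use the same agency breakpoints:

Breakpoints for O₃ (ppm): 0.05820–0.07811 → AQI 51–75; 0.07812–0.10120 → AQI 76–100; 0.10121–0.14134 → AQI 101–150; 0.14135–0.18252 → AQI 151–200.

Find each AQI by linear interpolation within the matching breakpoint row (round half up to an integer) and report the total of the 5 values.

Tehran: 0.14815 lies in 0.14135–0.18252, so I_lo=151, I_hi=200, C_lo=0.14135, C_hi=0.18252.
(200−151)/(0.18252−0.14135) × (0.14815−0.14135) + 151 = 49/0.04117 × 0.00680 + 151 ≈ 159.09 → 159.
Los Angeles: 0.08406 lies in 0.07812–0.10120, so I_lo=76, I_hi=100, C_lo=0.07812, C_hi=0.10120.
(100−76)/(0.10120−0.07812) × (0.08406−0.07812) + 76 = 24/0.02308 × 0.00594 + 76 ≈ 82.18 → 82.
Houston: 0.14605 ∈ [0.14135, 0.18252] ↔ index [151, 200].
151 + (0.14605−0.14135)·(200−151)/(0.18252−0.14135) = 151 + 0.00470·49/0.04117 ≈ 156.59, so AQI = 157.
Bangkok: row 0.10121–0.14134 (AQI 101–150). (150−101)·(0.12131−0.10121)/(0.14134−0.10121) + 101 = 49·0.02010/0.04013 + 101 ≈ 125.54 → 126.
Riyadh: 0.08495 ∈ [0.07812, 0.10120] ↔ index [76, 100].
76 + (0.08495−0.07812)·(100−76)/(0.10120−0.07812) = 76 + 0.00683·24/0.02308 ≈ 83.10, so AQI = 83.
AQIs: Tehran=159, Los Angeles=82, Houston=157, Bangkok=126, Riyadh=83. Sum = 159 + 82 + 157 + 126 + 83 = 607.

607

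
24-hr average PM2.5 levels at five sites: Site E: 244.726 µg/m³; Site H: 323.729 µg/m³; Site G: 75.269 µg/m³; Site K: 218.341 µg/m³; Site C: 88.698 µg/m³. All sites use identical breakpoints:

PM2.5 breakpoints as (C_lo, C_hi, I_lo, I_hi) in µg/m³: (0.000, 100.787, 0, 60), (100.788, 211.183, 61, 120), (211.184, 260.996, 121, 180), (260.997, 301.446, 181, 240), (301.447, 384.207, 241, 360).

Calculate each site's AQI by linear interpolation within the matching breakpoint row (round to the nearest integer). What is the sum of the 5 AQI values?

661

Site E: row 211.184–260.996 (AQI 121–180). (180−121)·(244.726−211.184)/(260.996−211.184) + 121 = 59·33.542/49.812 + 121 ≈ 160.73 → 161.
Site H: 323.729 ∈ [301.447, 384.207] ↔ index [241, 360].
241 + (323.729−301.447)·(360−241)/(384.207−301.447) = 241 + 22.282·119/82.760 ≈ 273.04, so AQI = 273.
Site G: 75.269 ∈ [0.000, 100.787] ↔ index [0, 60].
0 + (75.269−0.000)·(60−0)/(100.787−0.000) = 0 + 75.269·60/100.787 ≈ 44.81, so AQI = 45.
Site K: 218.341 ∈ [211.184, 260.996] ↔ index [121, 180].
121 + (218.341−211.184)·(180−121)/(260.996−211.184) = 121 + 7.157·59/49.812 ≈ 129.48, so AQI = 129.
Site C: row 0.000–100.787 (AQI 0–60). (60−0)·(88.698−0.000)/(100.787−0.000) + 0 = 60·88.698/100.787 + 0 ≈ 52.80 → 53.
AQIs: Site E=161, Site H=273, Site G=45, Site K=129, Site C=53. Sum = 161 + 273 + 45 + 129 + 53 = 661.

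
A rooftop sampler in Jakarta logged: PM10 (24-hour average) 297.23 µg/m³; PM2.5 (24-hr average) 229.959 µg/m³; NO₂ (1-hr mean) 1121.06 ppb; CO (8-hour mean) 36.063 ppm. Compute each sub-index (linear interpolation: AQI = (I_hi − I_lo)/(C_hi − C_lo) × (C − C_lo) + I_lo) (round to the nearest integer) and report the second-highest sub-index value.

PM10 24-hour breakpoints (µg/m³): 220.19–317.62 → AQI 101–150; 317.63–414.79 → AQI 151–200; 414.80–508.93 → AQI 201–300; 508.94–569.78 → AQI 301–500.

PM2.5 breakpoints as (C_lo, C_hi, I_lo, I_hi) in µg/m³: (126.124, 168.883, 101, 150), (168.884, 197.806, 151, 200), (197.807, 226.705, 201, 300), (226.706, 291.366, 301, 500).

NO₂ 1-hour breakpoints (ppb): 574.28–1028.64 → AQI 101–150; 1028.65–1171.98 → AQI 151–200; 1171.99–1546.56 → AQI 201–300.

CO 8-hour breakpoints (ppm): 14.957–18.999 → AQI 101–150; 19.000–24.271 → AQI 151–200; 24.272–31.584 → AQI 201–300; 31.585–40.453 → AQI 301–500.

PM10: row 220.19–317.62 (AQI 101–150). (150−101)·(297.23−220.19)/(317.62−220.19) + 101 = 49·77.04/97.43 + 101 ≈ 139.75 → 140.
PM2.5 229.959: bracket 226.706–291.366 → index 301–500; slope 199/64.660, offset 3.253.
AQI = 301 + 199/64.660·3.253 ≈ 311.01 ⇒ 311.
NO₂ 1121.06: bracket 1028.65–1171.98 → index 151–200; slope 49/143.33, offset 92.41.
AQI = 151 + 49/143.33·92.41 ≈ 182.59 ⇒ 183.
CO: row 31.585–40.453 (AQI 301–500). (500−301)·(36.063−31.585)/(40.453−31.585) + 301 = 199·4.478/8.868 + 301 ≈ 401.49 → 401.
Sub-indices: PM10→140, PM2.5→311, NO₂→183, CO→401. Ranked high→low: 401, 311, 183, 140. Second-highest sub-index = 311.

311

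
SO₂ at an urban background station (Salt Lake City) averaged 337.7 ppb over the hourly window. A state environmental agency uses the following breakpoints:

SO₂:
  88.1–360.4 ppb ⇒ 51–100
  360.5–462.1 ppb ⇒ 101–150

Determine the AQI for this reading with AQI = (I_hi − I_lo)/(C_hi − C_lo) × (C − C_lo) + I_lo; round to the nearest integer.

SO₂: row 88.1–360.4 (AQI 51–100). (100−51)·(337.7−88.1)/(360.4−88.1) + 51 = 49·249.6/272.3 + 51 ≈ 95.92 → 96.

96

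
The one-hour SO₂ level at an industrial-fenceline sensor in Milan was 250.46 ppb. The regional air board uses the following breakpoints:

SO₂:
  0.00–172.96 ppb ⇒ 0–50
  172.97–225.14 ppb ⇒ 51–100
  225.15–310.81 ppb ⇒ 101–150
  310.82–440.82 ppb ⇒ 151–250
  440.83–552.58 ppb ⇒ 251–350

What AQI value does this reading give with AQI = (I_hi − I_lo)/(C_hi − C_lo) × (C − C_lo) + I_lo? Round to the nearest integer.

SO₂: 250.46 ∈ [225.15, 310.81] ↔ index [101, 150].
101 + (250.46−225.15)·(150−101)/(310.81−225.15) = 101 + 25.31·49/85.66 ≈ 115.48, so AQI = 115.

115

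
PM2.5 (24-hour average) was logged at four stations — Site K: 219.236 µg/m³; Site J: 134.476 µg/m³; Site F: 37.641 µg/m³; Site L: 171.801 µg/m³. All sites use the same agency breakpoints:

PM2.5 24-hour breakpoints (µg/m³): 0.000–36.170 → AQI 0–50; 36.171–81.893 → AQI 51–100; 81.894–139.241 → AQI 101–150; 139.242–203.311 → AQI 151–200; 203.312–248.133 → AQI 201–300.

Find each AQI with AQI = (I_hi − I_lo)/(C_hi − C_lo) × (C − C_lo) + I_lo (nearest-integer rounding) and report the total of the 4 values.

Site K: 219.236 ∈ [203.312, 248.133] ↔ index [201, 300].
201 + (219.236−203.312)·(300−201)/(248.133−203.312) = 201 + 15.924·99/44.821 ≈ 236.17, so AQI = 236.
Site J: 134.476 lies in 81.894–139.241, so I_lo=101, I_hi=150, C_lo=81.894, C_hi=139.241.
(150−101)/(139.241−81.894) × (134.476−81.894) + 101 = 49/57.347 × 52.582 + 101 ≈ 145.93 → 146.
Site F: 37.641 lies in 36.171–81.893, so I_lo=51, I_hi=100, C_lo=36.171, C_hi=81.893.
(100−51)/(81.893−36.171) × (37.641−36.171) + 51 = 49/45.722 × 1.470 + 51 ≈ 52.58 → 53.
Site L: 171.801 lies in 139.242–203.311, so I_lo=151, I_hi=200, C_lo=139.242, C_hi=203.311.
(200−151)/(203.311−139.242) × (171.801−139.242) + 151 = 49/64.069 × 32.559 + 151 ≈ 175.90 → 176.
AQIs: Site K=236, Site J=146, Site F=53, Site L=176. Sum = 236 + 146 + 53 + 176 = 611.

611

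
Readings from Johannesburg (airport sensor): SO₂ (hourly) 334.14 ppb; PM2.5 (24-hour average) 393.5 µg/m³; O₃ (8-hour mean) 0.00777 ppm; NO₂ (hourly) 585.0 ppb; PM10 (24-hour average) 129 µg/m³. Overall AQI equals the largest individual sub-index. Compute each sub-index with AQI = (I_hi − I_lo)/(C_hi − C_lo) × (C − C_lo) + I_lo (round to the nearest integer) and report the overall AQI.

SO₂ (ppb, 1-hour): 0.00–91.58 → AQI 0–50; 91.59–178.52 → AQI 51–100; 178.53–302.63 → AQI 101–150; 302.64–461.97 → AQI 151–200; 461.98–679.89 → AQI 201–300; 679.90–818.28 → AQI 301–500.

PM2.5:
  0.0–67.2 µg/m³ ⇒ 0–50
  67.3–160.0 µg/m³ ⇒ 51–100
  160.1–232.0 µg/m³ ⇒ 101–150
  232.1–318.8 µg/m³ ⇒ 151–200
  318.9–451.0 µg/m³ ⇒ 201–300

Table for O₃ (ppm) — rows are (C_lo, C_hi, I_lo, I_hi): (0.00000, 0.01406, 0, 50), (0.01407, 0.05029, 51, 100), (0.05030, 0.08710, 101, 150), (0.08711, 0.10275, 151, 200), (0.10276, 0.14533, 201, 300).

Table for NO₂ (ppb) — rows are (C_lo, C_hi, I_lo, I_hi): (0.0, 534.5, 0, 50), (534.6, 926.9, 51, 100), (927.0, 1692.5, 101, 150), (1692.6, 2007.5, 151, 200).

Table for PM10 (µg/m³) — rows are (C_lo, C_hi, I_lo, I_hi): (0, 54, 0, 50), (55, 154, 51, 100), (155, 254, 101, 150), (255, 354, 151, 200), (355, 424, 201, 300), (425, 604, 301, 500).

257

SO₂: 334.14 lies in 302.64–461.97, so I_lo=151, I_hi=200, C_lo=302.64, C_hi=461.97.
(200−151)/(461.97−302.64) × (334.14−302.64) + 151 = 49/159.33 × 31.50 + 151 ≈ 160.69 → 161.
PM2.5: 393.5 lies in 318.9–451.0, so I_lo=201, I_hi=300, C_lo=318.9, C_hi=451.0.
(300−201)/(451.0−318.9) × (393.5−318.9) + 201 = 99/132.1 × 74.6 + 201 ≈ 256.91 → 257.
O₃ 0.00777: bracket 0.00000–0.01406 → index 0–50; slope 50/0.01406, offset 0.00777.
AQI = 0 + 50/0.01406·0.00777 ≈ 27.63 ⇒ 28.
NO₂: 585.0 lies in 534.6–926.9, so I_lo=51, I_hi=100, C_lo=534.6, C_hi=926.9.
(100−51)/(926.9−534.6) × (585.0−534.6) + 51 = 49/392.3 × 50.4 + 51 ≈ 57.30 → 57.
PM10: row 55–154 (AQI 51–100). (100−51)·(129−55)/(154−55) + 51 = 49·74/99 + 51 ≈ 87.63 → 88.
Sub-indices: SO₂→161, PM2.5→257, O₃→28, NO₂→57, PM10→88. Overall AQI = max = 257; dominant pollutant is PM2.5.
AQI 257: Very Unhealthy.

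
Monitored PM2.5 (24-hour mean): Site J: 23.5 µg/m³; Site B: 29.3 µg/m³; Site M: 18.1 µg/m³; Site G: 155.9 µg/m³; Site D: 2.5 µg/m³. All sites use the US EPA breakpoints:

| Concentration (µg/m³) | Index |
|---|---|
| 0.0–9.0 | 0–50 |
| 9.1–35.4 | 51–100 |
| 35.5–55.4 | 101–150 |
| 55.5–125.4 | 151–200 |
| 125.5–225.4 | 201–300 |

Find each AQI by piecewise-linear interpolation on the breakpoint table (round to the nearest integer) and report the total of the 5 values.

480

Site J: 23.5 ∈ [9.1, 35.4] ↔ index [51, 100].
51 + (23.5−9.1)·(100−51)/(35.4−9.1) = 51 + 14.4·49/26.3 ≈ 77.83, so AQI = 78.
Site B: 29.3 lies in 9.1–35.4, so I_lo=51, I_hi=100, C_lo=9.1, C_hi=35.4.
(100−51)/(35.4−9.1) × (29.3−9.1) + 51 = 49/26.3 × 20.2 + 51 ≈ 88.63 → 89.
Site M 18.1: bracket 9.1–35.4 → index 51–100; slope 49/26.3, offset 9.0.
AQI = 51 + 49/26.3·9.0 ≈ 67.77 ⇒ 68.
Site G: 155.9 lies in 125.5–225.4, so I_lo=201, I_hi=300, C_lo=125.5, C_hi=225.4.
(300−201)/(225.4−125.5) × (155.9−125.5) + 201 = 99/99.9 × 30.4 + 201 ≈ 231.13 → 231.
Site D: 2.5 ∈ [0.0, 9.0] ↔ index [0, 50].
0 + (2.5−0.0)·(50−0)/(9.0−0.0) = 0 + 2.5·50/9.0 ≈ 13.89, so AQI = 14.
AQIs: Site J=78, Site B=89, Site M=68, Site G=231, Site D=14. Sum = 78 + 89 + 68 + 231 + 14 = 480.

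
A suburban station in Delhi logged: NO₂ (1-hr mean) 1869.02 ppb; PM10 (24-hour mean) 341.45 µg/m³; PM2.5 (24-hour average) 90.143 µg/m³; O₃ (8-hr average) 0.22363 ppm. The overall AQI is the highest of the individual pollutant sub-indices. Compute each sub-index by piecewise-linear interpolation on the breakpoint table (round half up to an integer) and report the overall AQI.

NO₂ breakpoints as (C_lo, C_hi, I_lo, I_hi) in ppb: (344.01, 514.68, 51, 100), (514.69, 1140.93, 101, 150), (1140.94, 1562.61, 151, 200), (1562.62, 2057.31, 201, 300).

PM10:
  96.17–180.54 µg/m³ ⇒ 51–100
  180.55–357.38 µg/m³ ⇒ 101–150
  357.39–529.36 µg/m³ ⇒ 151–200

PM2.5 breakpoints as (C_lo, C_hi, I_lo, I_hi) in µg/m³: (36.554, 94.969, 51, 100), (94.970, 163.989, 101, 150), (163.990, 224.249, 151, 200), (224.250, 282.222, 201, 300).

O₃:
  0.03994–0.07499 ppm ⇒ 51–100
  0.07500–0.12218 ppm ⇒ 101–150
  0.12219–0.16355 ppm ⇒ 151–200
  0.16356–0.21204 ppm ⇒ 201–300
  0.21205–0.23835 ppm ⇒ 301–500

389

NO₂: 1869.02 lies in 1562.62–2057.31, so I_lo=201, I_hi=300, C_lo=1562.62, C_hi=2057.31.
(300−201)/(2057.31−1562.62) × (1869.02−1562.62) + 201 = 99/494.69 × 306.40 + 201 ≈ 262.32 → 262.
PM10: 341.45 lies in 180.55–357.38, so I_lo=101, I_hi=150, C_lo=180.55, C_hi=357.38.
(150−101)/(357.38−180.55) × (341.45−180.55) + 101 = 49/176.83 × 160.90 + 101 ≈ 145.59 → 146.
PM2.5: 90.143 lies in 36.554–94.969, so I_lo=51, I_hi=100, C_lo=36.554, C_hi=94.969.
(100−51)/(94.969−36.554) × (90.143−36.554) + 51 = 49/58.415 × 53.589 + 51 ≈ 95.95 → 96.
O₃ 0.22363: bracket 0.21205–0.23835 → index 301–500; slope 199/0.02630, offset 0.01158.
AQI = 301 + 199/0.02630·0.01158 ≈ 388.62 ⇒ 389.
Sub-indices: NO₂→262, PM10→146, PM2.5→96, O₃→389. Overall AQI = max = 389; dominant pollutant is O₃.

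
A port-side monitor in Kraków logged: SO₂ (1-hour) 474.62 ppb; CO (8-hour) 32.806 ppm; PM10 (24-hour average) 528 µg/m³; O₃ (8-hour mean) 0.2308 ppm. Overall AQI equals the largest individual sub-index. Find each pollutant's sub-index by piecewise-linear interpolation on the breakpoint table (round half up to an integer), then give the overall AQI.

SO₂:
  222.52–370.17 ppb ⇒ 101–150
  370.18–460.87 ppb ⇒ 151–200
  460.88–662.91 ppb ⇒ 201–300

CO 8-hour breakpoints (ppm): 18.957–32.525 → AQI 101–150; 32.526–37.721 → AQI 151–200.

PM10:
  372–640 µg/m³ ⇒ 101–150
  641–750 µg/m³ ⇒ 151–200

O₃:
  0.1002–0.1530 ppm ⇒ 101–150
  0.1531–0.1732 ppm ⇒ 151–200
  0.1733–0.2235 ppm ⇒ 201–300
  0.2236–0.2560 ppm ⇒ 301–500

345

SO₂ 474.62: bracket 460.88–662.91 → index 201–300; slope 99/202.03, offset 13.74.
AQI = 201 + 99/202.03·13.74 ≈ 207.73 ⇒ 208.
CO: row 32.526–37.721 (AQI 151–200). (200−151)·(32.806−32.526)/(37.721−32.526) + 151 = 49·0.280/5.195 + 151 ≈ 153.64 → 154.
PM10 528: bracket 372–640 → index 101–150; slope 49/268, offset 156.
AQI = 101 + 49/268·156 ≈ 129.52 ⇒ 130.
O₃: 0.2308 lies in 0.2236–0.2560, so I_lo=301, I_hi=500, C_lo=0.2236, C_hi=0.2560.
(500−301)/(0.2560−0.2236) × (0.2308−0.2236) + 301 = 199/0.0324 × 0.0072 + 301 ≈ 345.22 → 345.
Sub-indices: SO₂→208, CO→154, PM10→130, O₃→345. Overall AQI = max = 345; dominant pollutant is O₃.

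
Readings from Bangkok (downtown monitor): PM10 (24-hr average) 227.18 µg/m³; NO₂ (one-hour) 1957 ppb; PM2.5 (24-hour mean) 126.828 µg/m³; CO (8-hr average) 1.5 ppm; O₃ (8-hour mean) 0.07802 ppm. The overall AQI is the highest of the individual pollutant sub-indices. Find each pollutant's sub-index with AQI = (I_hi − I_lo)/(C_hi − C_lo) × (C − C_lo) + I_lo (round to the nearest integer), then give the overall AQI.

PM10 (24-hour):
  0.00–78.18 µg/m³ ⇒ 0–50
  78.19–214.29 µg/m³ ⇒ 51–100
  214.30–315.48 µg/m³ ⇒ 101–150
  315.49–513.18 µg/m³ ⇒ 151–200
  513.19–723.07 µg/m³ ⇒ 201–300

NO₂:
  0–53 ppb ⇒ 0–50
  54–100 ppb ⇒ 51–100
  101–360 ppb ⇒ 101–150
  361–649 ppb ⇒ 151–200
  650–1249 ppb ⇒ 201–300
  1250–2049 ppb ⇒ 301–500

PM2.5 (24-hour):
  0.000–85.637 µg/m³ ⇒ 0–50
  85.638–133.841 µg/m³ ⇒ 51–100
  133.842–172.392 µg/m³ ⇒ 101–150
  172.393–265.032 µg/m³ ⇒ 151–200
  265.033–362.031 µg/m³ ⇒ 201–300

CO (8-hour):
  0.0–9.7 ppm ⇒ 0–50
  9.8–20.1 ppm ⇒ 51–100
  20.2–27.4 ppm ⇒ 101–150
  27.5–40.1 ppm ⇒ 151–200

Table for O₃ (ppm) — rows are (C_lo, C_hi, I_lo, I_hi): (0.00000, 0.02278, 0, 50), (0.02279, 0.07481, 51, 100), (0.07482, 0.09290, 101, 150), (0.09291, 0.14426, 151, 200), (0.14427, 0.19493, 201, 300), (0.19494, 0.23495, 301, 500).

PM10 227.18: bracket 214.30–315.48 → index 101–150; slope 49/101.18, offset 12.88.
AQI = 101 + 49/101.18·12.88 ≈ 107.24 ⇒ 107.
NO₂: row 1250–2049 (AQI 301–500). (500−301)·(1957−1250)/(2049−1250) + 301 = 199·707/799 + 301 ≈ 477.09 → 477.
PM2.5: row 85.638–133.841 (AQI 51–100). (100−51)·(126.828−85.638)/(133.841−85.638) + 51 = 49·41.190/48.203 + 51 ≈ 92.87 → 93.
CO 1.5: bracket 0.0–9.7 → index 0–50; slope 50/9.7, offset 1.5.
AQI = 0 + 50/9.7·1.5 ≈ 7.73 ⇒ 8.
O₃: 0.07802 lies in 0.07482–0.09290, so I_lo=101, I_hi=150, C_lo=0.07482, C_hi=0.09290.
(150−101)/(0.09290−0.07482) × (0.07802−0.07482) + 101 = 49/0.01808 × 0.00320 + 101 ≈ 109.67 → 110.
Sub-indices: PM10→107, NO₂→477, PM2.5→93, CO→8, O₃→110. Overall AQI = max = 477; dominant pollutant is NO₂.

477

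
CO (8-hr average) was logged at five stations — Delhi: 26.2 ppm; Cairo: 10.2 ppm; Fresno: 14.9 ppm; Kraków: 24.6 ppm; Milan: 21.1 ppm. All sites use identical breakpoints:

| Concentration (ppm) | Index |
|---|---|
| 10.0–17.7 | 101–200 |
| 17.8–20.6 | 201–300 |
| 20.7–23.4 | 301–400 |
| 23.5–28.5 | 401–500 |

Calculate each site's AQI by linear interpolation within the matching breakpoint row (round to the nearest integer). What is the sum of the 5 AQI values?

1461

Delhi: 26.2 ∈ [23.5, 28.5] ↔ index [401, 500].
401 + (26.2−23.5)·(500−401)/(28.5−23.5) = 401 + 2.7·99/5.0 ≈ 454.46, so AQI = 454.
Cairo 10.2: bracket 10.0–17.7 → index 101–200; slope 99/7.7, offset 0.2.
AQI = 101 + 99/7.7·0.2 ≈ 103.57 ⇒ 104.
Fresno: 14.9 lies in 10.0–17.7, so I_lo=101, I_hi=200, C_lo=10.0, C_hi=17.7.
(200−101)/(17.7−10.0) × (14.9−10.0) + 101 = 99/7.7 × 4.9 + 101 ≈ 164.00 → 164.
Kraków: row 23.5–28.5 (AQI 401–500). (500−401)·(24.6−23.5)/(28.5−23.5) + 401 = 99·1.1/5.0 + 401 ≈ 422.78 → 423.
Milan: 21.1 lies in 20.7–23.4, so I_lo=301, I_hi=400, C_lo=20.7, C_hi=23.4.
(400−301)/(23.4−20.7) × (21.1−20.7) + 301 = 99/2.7 × 0.4 + 301 ≈ 315.67 → 316.
AQIs: Delhi=454, Cairo=104, Fresno=164, Kraków=423, Milan=316. Sum = 454 + 104 + 164 + 423 + 316 = 1461.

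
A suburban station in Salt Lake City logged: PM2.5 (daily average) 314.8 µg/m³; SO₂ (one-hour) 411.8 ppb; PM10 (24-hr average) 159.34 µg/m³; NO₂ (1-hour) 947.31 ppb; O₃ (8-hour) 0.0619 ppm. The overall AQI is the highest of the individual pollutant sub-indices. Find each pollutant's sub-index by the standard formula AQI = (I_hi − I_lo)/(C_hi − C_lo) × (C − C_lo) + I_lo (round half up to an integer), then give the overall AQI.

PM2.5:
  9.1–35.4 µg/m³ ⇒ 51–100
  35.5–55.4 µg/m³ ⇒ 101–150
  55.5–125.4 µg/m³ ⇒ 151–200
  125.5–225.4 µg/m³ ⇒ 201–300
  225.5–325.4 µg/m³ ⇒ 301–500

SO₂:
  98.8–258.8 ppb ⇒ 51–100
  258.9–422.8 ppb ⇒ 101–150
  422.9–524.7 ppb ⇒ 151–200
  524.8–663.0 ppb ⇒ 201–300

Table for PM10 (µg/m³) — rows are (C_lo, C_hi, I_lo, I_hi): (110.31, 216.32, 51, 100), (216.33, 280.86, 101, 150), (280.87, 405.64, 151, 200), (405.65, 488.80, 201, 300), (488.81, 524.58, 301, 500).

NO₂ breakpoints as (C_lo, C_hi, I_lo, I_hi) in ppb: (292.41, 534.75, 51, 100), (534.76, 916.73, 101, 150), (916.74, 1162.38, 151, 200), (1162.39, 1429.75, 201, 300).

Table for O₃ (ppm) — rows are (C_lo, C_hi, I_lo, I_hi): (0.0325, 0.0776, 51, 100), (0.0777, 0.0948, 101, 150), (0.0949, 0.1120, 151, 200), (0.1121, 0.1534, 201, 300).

479

PM2.5: 314.8 ∈ [225.5, 325.4] ↔ index [301, 500].
301 + (314.8−225.5)·(500−301)/(325.4−225.5) = 301 + 89.3·199/99.9 ≈ 478.88, so AQI = 479.
SO₂: 411.8 lies in 258.9–422.8, so I_lo=101, I_hi=150, C_lo=258.9, C_hi=422.8.
(150−101)/(422.8−258.9) × (411.8−258.9) + 101 = 49/163.9 × 152.9 + 101 ≈ 146.71 → 147.
PM10: 159.34 ∈ [110.31, 216.32] ↔ index [51, 100].
51 + (159.34−110.31)·(100−51)/(216.32−110.31) = 51 + 49.03·49/106.01 ≈ 73.66, so AQI = 74.
NO₂ 947.31: bracket 916.74–1162.38 → index 151–200; slope 49/245.64, offset 30.57.
AQI = 151 + 49/245.64·30.57 ≈ 157.10 ⇒ 157.
O₃: row 0.0325–0.0776 (AQI 51–100). (100−51)·(0.0619−0.0325)/(0.0776−0.0325) + 51 = 49·0.0294/0.0451 + 51 ≈ 82.94 → 83.
Sub-indices: PM2.5→479, SO₂→147, PM10→74, NO₂→157, O₃→83. Overall AQI = max = 479; dominant pollutant is PM2.5.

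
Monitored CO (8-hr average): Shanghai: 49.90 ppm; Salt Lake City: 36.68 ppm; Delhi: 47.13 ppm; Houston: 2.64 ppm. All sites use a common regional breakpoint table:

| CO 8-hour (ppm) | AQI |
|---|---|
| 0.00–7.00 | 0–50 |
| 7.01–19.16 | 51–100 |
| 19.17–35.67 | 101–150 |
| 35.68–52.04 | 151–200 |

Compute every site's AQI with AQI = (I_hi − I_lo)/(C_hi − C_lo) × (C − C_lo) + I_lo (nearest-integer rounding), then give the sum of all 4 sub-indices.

Shanghai: row 35.68–52.04 (AQI 151–200). (200−151)·(49.90−35.68)/(52.04−35.68) + 151 = 49·14.22/16.36 + 151 ≈ 193.59 → 194.
Salt Lake City: 36.68 lies in 35.68–52.04, so I_lo=151, I_hi=200, C_lo=35.68, C_hi=52.04.
(200−151)/(52.04−35.68) × (36.68−35.68) + 151 = 49/16.36 × 1.00 + 151 ≈ 154.00 → 154.
Delhi: 47.13 lies in 35.68–52.04, so I_lo=151, I_hi=200, C_lo=35.68, C_hi=52.04.
(200−151)/(52.04−35.68) × (47.13−35.68) + 151 = 49/16.36 × 11.45 + 151 ≈ 185.29 → 185.
Houston: row 0.00–7.00 (AQI 0–50). (50−0)·(2.64−0.00)/(7.00−0.00) + 0 = 50·2.64/7.00 + 0 ≈ 18.86 → 19.
AQIs: Shanghai=194, Salt Lake City=154, Delhi=185, Houston=19. Sum = 194 + 154 + 185 + 19 = 552.

552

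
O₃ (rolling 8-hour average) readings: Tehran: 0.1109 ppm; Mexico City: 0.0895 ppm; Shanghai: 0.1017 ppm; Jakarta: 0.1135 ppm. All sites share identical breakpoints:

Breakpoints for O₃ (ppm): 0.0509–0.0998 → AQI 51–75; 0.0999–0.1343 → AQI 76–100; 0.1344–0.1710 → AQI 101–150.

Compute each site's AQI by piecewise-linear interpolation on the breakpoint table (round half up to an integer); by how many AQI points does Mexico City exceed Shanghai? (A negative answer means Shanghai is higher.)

-7

Tehran: 0.1109 lies in 0.0999–0.1343, so I_lo=76, I_hi=100, C_lo=0.0999, C_hi=0.1343.
(100−76)/(0.1343−0.0999) × (0.1109−0.0999) + 76 = 24/0.0344 × 0.0110 + 76 ≈ 83.67 → 84.
Mexico City: row 0.0509–0.0998 (AQI 51–75). (75−51)·(0.0895−0.0509)/(0.0998−0.0509) + 51 = 24·0.0386/0.0489 + 51 ≈ 69.94 → 70.
Shanghai 0.1017: bracket 0.0999–0.1343 → index 76–100; slope 24/0.0344, offset 0.0018.
AQI = 76 + 24/0.0344·0.0018 ≈ 77.26 ⇒ 77.
Jakarta: row 0.0999–0.1343 (AQI 76–100). (100−76)·(0.1135−0.0999)/(0.1343−0.0999) + 76 = 24·0.0136/0.0344 + 76 ≈ 85.49 → 85.
AQIs: Tehran=84, Mexico City=70, Shanghai=77, Jakarta=85. Mexico City (70) − Shanghai (77) = -7.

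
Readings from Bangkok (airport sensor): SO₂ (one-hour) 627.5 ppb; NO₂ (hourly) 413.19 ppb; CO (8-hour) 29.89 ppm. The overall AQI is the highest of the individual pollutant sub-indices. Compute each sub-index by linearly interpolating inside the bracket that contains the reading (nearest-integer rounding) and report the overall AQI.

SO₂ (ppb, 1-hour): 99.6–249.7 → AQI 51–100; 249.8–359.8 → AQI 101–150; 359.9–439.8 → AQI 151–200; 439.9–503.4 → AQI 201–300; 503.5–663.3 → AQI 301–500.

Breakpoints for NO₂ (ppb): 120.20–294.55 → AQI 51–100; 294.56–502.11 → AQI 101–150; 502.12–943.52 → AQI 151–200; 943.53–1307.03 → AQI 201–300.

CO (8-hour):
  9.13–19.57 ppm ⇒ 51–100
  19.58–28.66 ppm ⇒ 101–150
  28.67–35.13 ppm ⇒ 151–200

SO₂: row 503.5–663.3 (AQI 301–500). (500−301)·(627.5−503.5)/(663.3−503.5) + 301 = 199·124.0/159.8 + 301 ≈ 455.42 → 455.
NO₂: 413.19 lies in 294.56–502.11, so I_lo=101, I_hi=150, C_lo=294.56, C_hi=502.11.
(150−101)/(502.11−294.56) × (413.19−294.56) + 101 = 49/207.55 × 118.63 + 101 ≈ 129.01 → 129.
CO: 29.89 ∈ [28.67, 35.13] ↔ index [151, 200].
151 + (29.89−28.67)·(200−151)/(35.13−28.67) = 151 + 1.22·49/6.46 ≈ 160.25, so AQI = 160.
Sub-indices: SO₂→455, NO₂→129, CO→160. Overall AQI = max = 455; dominant pollutant is SO₂.

455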